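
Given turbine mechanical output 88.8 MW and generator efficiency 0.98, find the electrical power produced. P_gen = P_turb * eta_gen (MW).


P_gen = 88.8 * 0.98 = 87.0240 MW


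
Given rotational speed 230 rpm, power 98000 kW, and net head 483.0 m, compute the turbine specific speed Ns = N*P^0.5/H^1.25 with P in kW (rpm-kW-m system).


Ns = 230 * 98000^0.5 / 483.0^1.25 = 31.7985


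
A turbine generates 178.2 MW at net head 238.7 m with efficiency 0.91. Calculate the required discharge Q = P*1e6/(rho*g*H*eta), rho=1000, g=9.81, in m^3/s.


Q = 178.2 * 1e6 / (1000 * 9.81 * 238.7 * 0.91) = 83.6267 m^3/s


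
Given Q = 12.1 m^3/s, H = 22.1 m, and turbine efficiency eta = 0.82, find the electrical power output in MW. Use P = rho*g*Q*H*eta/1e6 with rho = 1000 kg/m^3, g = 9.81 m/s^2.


P = 1000 * 9.81 * 12.1 * 22.1 * 0.82 / 1e6 = 2.1511 MW


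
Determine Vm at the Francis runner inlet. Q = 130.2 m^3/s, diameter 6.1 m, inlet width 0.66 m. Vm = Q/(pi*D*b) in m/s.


Vm = 130.2 / (pi * 6.1 * 0.66) = 10.2941 m/s


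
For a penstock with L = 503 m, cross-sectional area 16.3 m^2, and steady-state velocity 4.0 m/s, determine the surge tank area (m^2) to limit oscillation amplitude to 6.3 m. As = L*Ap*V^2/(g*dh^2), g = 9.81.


As = 503 * 16.3 * 4.0^2 / (9.81 * 6.3^2) = 336.9190 m^2


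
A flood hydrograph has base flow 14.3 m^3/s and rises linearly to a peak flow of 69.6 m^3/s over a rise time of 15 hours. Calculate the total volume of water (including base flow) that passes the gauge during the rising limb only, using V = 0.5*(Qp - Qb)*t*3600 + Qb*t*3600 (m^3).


V = 0.5*(69.6 - 14.3)*15*3600 + 14.3*15*3600 = 2.2653e+06 m^3


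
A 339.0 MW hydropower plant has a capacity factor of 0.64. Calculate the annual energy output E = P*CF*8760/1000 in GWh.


E = 339.0 * 0.64 * 8760 / 1000 = 1900.5696 GWh


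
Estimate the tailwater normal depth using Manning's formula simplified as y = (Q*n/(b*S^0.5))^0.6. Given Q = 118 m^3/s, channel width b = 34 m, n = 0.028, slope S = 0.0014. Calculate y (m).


y = (118 * 0.028 / (34 * 0.0014^0.5))^0.6 = 1.7730 m


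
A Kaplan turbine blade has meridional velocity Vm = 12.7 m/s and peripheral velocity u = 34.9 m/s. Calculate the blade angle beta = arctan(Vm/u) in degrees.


beta = arctan(12.7 / 34.9) = 19.9963 degrees


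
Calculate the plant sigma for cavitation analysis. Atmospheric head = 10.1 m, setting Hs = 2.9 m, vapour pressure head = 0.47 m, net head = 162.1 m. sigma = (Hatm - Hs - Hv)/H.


sigma = (10.1 - 2.9 - 0.47) / 162.1 = 0.0415


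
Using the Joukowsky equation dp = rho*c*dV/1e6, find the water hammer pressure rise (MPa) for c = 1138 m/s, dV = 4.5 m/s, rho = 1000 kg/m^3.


dp = 1000 * 1138 * 4.5 / 1e6 = 5.1210 MPa


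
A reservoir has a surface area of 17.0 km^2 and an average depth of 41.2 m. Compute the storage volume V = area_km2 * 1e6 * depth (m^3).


V = 17.0 * 1e6 * 41.2 = 7.0040e+08 m^3


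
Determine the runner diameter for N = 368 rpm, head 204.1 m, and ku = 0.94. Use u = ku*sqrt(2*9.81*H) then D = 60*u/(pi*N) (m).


u = 0.94 * sqrt(2*9.81*204.1) = 59.4838 m/s
D = 60 * 59.4838 / (pi * 368) = 3.0871 m


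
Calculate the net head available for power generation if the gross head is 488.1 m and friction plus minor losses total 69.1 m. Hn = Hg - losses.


Hn = 488.1 - 69.1 = 419.0000 m


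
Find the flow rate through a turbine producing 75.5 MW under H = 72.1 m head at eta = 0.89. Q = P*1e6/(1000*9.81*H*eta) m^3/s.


Q = 75.5 * 1e6 / (1000 * 9.81 * 72.1 * 0.89) = 119.9369 m^3/s


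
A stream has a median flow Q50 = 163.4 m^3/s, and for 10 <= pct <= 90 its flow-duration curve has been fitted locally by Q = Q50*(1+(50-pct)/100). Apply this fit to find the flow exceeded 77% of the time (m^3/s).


Q = 163.4 * (1 + (50 - 77)/100) = 119.2820 m^3/s


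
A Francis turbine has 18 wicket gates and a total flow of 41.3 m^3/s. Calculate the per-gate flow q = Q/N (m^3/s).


q = 41.3 / 18 = 2.2944 m^3/s


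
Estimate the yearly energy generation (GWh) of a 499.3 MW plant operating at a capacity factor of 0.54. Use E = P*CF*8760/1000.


E = 499.3 * 0.54 * 8760 / 1000 = 2361.8887 GWh


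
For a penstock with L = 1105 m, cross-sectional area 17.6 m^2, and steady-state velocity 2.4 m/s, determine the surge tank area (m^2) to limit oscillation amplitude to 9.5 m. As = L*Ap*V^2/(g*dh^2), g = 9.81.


As = 1105 * 17.6 * 2.4^2 / (9.81 * 9.5^2) = 126.5264 m^2


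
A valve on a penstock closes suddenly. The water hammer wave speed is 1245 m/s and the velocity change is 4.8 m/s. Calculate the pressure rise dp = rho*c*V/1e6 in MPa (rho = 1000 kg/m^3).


dp = 1000 * 1245 * 4.8 / 1e6 = 5.9760 MPa


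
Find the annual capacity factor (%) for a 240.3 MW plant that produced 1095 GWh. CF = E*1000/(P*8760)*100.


CF = 1095 * 1000 / (240.3 * 8760) * 100 = 52.0183 %


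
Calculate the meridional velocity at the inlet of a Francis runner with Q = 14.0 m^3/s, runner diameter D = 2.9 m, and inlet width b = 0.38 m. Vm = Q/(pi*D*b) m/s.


Vm = 14.0 / (pi * 2.9 * 0.38) = 4.0439 m/s


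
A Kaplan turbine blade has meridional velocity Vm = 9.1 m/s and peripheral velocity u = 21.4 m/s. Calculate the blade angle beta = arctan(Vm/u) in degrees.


beta = arctan(9.1 / 21.4) = 23.0368 degrees


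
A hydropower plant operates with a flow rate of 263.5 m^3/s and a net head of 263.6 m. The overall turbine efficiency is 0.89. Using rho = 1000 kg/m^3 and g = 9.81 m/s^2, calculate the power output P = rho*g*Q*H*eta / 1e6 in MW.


P = 1000 * 9.81 * 263.5 * 263.6 * 0.89 / 1e6 = 606.4361 MW


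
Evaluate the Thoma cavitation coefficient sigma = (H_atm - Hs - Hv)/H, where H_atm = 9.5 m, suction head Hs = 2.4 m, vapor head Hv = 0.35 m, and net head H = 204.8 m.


sigma = (9.5 - 2.4 - 0.35) / 204.8 = 0.0330


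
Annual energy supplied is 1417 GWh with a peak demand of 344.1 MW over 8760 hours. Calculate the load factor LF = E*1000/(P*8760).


LF = 1417 * 1000 / (344.1 * 8760) = 0.4701


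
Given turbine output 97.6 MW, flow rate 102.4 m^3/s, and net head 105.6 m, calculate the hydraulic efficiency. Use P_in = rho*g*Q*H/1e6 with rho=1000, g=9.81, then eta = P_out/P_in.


P_in = 1000 * 9.81 * 102.4 * 105.6 / 1e6 = 106.0798 MW
eta = 97.6 / 106.0798 = 0.9201


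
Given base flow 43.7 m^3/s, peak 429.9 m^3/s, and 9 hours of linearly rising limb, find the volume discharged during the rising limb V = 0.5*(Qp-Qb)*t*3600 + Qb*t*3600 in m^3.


V = 0.5*(429.9 - 43.7)*9*3600 + 43.7*9*3600 = 7.6723e+06 m^3


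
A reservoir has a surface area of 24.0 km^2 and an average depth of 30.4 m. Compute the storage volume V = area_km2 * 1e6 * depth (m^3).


V = 24.0 * 1e6 * 30.4 = 7.2960e+08 m^3


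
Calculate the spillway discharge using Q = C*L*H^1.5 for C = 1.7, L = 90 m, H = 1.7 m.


Q = 1.7 * 90 * 1.7^1.5 = 339.1289 m^3/s


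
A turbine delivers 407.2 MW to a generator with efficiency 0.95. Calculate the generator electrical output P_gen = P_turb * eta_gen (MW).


P_gen = 407.2 * 0.95 = 386.8400 MW


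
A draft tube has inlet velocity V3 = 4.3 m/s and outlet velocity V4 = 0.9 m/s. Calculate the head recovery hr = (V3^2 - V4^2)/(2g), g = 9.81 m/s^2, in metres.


hr = (4.3^2 - 0.9^2) / (2*9.81) = 0.9011 m


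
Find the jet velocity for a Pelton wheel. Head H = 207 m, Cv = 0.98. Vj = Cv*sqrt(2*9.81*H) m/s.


Vj = 0.98 * sqrt(2*9.81*207) = 62.4541 m/s


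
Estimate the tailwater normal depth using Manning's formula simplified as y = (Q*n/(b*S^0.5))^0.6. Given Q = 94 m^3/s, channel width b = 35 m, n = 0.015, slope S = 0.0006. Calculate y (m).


y = (94 * 0.015 / (35 * 0.0006^0.5))^0.6 = 1.3479 m


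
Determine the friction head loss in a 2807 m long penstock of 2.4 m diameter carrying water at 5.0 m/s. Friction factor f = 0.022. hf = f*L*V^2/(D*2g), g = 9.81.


hf = 0.022 * 2807 * 5.0^2 / (2.4 * 2 * 9.81) = 32.7865 m


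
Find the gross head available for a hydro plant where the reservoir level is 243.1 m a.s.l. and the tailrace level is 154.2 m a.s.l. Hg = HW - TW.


Hg = 243.1 - 154.2 = 88.9000 m


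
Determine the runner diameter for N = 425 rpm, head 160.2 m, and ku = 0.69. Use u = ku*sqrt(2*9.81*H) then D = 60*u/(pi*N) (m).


u = 0.69 * sqrt(2*9.81*160.2) = 38.6839 m/s
D = 60 * 38.6839 / (pi * 425) = 1.7384 m


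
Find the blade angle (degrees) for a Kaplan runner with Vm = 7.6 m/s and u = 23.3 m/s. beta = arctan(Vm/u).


beta = arctan(7.6 / 23.3) = 18.0653 degrees


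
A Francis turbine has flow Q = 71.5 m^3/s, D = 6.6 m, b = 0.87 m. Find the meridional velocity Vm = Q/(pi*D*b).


Vm = 71.5 / (pi * 6.6 * 0.87) = 3.9636 m/s


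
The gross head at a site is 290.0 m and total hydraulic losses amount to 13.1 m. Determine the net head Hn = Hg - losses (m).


Hn = 290.0 - 13.1 = 276.9000 m


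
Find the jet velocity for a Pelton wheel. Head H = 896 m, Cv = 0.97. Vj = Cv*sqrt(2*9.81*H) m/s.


Vj = 0.97 * sqrt(2*9.81*896) = 128.6101 m/s


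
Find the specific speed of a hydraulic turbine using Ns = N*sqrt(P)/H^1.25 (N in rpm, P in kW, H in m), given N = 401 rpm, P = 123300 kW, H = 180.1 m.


Ns = 401 * 123300^0.5 / 180.1^1.25 = 213.4193


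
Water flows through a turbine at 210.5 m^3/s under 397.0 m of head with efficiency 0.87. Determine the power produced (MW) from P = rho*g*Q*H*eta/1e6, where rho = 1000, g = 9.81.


P = 1000 * 9.81 * 210.5 * 397.0 * 0.87 / 1e6 = 713.2321 MW


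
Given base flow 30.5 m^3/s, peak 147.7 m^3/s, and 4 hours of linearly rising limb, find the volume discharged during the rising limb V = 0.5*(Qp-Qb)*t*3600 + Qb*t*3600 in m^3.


V = 0.5*(147.7 - 30.5)*4*3600 + 30.5*4*3600 = 1.2830e+06 m^3


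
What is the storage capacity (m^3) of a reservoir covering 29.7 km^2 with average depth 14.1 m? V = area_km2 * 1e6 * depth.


V = 29.7 * 1e6 * 14.1 = 4.1877e+08 m^3


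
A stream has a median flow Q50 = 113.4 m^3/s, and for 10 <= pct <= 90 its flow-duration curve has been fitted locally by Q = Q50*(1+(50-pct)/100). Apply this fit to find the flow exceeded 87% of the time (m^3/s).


Q = 113.4 * (1 + (50 - 87)/100) = 71.4420 m^3/s


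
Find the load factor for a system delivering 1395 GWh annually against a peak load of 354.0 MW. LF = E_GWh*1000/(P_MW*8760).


LF = 1395 * 1000 / (354.0 * 8760) = 0.4498


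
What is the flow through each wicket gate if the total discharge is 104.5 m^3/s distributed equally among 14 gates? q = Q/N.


q = 104.5 / 14 = 7.4643 m^3/s


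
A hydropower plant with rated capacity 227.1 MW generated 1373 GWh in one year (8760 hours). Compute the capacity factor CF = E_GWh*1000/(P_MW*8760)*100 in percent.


CF = 1373 * 1000 / (227.1 * 8760) * 100 = 69.0159 %


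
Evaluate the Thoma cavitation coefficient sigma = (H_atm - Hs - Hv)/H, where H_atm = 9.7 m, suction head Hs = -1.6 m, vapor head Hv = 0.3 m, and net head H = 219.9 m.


sigma = (9.7 - (-1.6) - 0.3) / 219.9 = 0.0500


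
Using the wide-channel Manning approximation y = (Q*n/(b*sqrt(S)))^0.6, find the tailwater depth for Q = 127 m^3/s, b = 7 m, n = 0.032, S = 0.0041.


y = (127 * 0.032 / (7 * 0.0041^0.5))^0.6 = 3.7539 m


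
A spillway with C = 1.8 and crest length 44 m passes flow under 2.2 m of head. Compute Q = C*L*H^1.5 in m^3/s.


Q = 1.8 * 44 * 2.2^1.5 = 258.4397 m^3/s


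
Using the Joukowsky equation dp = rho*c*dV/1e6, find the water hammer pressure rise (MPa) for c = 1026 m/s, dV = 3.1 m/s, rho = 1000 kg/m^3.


dp = 1000 * 1026 * 3.1 / 1e6 = 3.1806 MPa


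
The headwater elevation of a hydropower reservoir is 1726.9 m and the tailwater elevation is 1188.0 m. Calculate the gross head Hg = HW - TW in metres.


Hg = 1726.9 - 1188.0 = 538.9000 m


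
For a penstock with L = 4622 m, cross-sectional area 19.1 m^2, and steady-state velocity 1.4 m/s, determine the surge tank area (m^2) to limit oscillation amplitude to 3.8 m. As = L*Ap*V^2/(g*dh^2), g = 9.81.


As = 4622 * 19.1 * 1.4^2 / (9.81 * 3.8^2) = 1221.4711 m^2


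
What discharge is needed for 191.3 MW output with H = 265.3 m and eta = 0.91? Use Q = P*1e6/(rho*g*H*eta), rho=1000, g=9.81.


Q = 191.3 * 1e6 / (1000 * 9.81 * 265.3 * 0.91) = 80.7732 m^3/s


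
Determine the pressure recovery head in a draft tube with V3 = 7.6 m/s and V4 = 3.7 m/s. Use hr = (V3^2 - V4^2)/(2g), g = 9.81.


hr = (7.6^2 - 3.7^2) / (2*9.81) = 2.2462 m


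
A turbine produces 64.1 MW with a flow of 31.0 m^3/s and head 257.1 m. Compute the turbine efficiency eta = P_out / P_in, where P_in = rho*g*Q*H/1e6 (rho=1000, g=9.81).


P_in = 1000 * 9.81 * 31.0 * 257.1 / 1e6 = 78.1867 MW
eta = 64.1 / 78.1867 = 0.8198


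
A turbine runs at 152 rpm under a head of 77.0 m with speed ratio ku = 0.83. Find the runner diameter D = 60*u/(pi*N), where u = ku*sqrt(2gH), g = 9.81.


u = 0.83 * sqrt(2*9.81*77.0) = 32.2606 m/s
D = 60 * 32.2606 / (pi * 152) = 4.0535 m


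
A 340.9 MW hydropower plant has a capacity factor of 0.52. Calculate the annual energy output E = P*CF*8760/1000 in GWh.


E = 340.9 * 0.52 * 8760 / 1000 = 1552.8677 GWh


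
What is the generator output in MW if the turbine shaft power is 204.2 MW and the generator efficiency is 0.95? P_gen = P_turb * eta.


P_gen = 204.2 * 0.95 = 193.9900 MW


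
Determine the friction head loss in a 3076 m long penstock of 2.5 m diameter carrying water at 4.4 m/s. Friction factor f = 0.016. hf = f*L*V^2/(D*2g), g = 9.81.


hf = 0.016 * 3076 * 4.4^2 / (2.5 * 2 * 9.81) = 19.4255 m


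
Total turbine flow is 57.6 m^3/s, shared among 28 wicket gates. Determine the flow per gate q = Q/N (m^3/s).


q = 57.6 / 28 = 2.0571 m^3/s


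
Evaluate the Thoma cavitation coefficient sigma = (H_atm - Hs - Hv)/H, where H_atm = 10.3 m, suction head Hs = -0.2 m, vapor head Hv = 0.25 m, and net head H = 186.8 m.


sigma = (10.3 - (-0.2) - 0.25) / 186.8 = 0.0549


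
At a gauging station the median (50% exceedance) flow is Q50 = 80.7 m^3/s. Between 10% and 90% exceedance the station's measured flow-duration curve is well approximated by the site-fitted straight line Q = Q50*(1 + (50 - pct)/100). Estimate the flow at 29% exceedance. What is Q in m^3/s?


Q = 80.7 * (1 + (50 - 29)/100) = 97.6470 m^3/s


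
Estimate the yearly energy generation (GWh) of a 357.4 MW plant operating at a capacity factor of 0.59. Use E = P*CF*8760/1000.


E = 357.4 * 0.59 * 8760 / 1000 = 1847.1862 GWh


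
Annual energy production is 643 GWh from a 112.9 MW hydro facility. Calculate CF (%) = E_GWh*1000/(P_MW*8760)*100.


CF = 643 * 1000 / (112.9 * 8760) * 100 = 65.0149 %


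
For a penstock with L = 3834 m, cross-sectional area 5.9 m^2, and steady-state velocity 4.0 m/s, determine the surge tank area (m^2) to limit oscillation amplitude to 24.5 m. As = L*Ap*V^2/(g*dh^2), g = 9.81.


As = 3834 * 5.9 * 4.0^2 / (9.81 * 24.5^2) = 61.4643 m^2


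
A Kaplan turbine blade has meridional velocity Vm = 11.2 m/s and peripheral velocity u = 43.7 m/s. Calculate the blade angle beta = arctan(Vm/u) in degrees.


beta = arctan(11.2 / 43.7) = 14.3751 degrees


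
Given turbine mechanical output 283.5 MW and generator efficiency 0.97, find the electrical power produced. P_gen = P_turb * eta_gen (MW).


P_gen = 283.5 * 0.97 = 274.9950 MW


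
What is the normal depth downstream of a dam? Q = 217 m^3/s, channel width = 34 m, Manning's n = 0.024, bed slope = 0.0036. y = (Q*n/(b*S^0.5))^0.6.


y = (217 * 0.024 / (34 * 0.0036^0.5))^0.6 = 1.7548 m


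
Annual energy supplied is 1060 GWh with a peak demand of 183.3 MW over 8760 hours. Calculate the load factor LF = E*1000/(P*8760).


LF = 1060 * 1000 / (183.3 * 8760) = 0.6601


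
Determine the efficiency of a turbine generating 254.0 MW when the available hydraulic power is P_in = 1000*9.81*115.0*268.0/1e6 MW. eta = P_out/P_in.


P_in = 1000 * 9.81 * 115.0 * 268.0 / 1e6 = 302.3442 MW
eta = 254.0 / 302.3442 = 0.8401


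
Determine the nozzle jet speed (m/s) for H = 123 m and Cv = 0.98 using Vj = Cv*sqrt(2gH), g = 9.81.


Vj = 0.98 * sqrt(2*9.81*123) = 48.1424 m/s


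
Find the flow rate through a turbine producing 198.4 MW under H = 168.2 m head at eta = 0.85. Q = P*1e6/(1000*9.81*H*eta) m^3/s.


Q = 198.4 * 1e6 / (1000 * 9.81 * 168.2 * 0.85) = 141.4581 m^3/s


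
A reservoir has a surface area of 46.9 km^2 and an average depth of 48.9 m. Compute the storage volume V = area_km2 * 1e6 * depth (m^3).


V = 46.9 * 1e6 * 48.9 = 2.2934e+09 m^3


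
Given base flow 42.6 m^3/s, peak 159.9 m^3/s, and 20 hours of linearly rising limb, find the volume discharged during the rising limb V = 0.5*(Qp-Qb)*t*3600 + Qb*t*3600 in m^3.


V = 0.5*(159.9 - 42.6)*20*3600 + 42.6*20*3600 = 7.2900e+06 m^3


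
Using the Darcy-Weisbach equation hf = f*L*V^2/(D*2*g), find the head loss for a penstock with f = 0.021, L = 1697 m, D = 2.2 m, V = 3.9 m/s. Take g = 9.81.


hf = 0.021 * 1697 * 3.9^2 / (2.2 * 2 * 9.81) = 12.5577 m


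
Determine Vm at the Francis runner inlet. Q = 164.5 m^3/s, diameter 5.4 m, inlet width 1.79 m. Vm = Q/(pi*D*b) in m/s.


Vm = 164.5 / (pi * 5.4 * 1.79) = 5.4171 m/s


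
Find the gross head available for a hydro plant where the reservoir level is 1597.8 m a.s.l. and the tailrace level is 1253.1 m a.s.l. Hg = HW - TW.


Hg = 1597.8 - 1253.1 = 344.7000 m


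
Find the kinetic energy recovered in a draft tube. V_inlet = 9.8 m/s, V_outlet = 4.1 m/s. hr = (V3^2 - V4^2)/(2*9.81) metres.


hr = (9.8^2 - 4.1^2) / (2*9.81) = 4.0382 m


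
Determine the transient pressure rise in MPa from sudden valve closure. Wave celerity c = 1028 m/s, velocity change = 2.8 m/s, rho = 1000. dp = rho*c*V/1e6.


dp = 1000 * 1028 * 2.8 / 1e6 = 2.8784 MPa


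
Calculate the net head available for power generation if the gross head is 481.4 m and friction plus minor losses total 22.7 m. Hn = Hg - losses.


Hn = 481.4 - 22.7 = 458.7000 m


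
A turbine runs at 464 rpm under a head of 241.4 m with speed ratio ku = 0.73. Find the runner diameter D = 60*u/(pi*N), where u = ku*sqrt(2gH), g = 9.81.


u = 0.73 * sqrt(2*9.81*241.4) = 50.2390 m/s
D = 60 * 50.2390 / (pi * 464) = 2.0679 m


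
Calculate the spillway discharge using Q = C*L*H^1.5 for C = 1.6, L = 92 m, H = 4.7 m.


Q = 1.6 * 92 * 4.7^1.5 = 1499.8734 m^3/s


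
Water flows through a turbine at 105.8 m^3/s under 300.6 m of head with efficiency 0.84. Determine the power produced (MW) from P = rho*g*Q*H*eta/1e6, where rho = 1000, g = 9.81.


P = 1000 * 9.81 * 105.8 * 300.6 * 0.84 / 1e6 = 262.0734 MW


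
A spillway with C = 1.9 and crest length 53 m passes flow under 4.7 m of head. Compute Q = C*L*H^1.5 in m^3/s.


Q = 1.9 * 53 * 4.7^1.5 = 1026.0683 m^3/s


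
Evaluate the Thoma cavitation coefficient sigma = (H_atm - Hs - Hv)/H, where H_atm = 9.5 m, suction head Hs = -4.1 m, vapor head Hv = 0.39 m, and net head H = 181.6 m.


sigma = (9.5 - (-4.1) - 0.39) / 181.6 = 0.0727


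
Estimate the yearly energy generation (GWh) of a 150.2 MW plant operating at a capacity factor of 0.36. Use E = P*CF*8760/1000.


E = 150.2 * 0.36 * 8760 / 1000 = 473.6707 GWh


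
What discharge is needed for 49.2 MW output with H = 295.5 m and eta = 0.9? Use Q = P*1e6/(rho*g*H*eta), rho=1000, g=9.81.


Q = 49.2 * 1e6 / (1000 * 9.81 * 295.5 * 0.9) = 18.8580 m^3/s


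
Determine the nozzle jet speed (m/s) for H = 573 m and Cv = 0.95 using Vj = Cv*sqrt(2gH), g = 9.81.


Vj = 0.95 * sqrt(2*9.81*573) = 100.7280 m/s


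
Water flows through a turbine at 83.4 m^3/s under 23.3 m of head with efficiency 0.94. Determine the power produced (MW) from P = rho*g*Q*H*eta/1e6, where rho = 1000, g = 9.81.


P = 1000 * 9.81 * 83.4 * 23.3 * 0.94 / 1e6 = 17.9192 MW


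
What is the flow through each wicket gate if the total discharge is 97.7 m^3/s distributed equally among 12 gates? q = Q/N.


q = 97.7 / 12 = 8.1417 m^3/s


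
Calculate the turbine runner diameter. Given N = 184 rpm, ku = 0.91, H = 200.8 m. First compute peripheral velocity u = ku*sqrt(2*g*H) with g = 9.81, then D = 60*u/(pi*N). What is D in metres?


u = 0.91 * sqrt(2*9.81*200.8) = 57.1180 m/s
D = 60 * 57.1180 / (pi * 184) = 5.9287 m


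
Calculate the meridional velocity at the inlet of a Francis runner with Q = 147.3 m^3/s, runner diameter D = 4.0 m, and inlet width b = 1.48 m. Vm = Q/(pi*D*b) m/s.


Vm = 147.3 / (pi * 4.0 * 1.48) = 7.9201 m/s


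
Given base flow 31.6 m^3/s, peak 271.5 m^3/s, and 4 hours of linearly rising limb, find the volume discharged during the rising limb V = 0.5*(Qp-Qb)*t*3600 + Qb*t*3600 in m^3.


V = 0.5*(271.5 - 31.6)*4*3600 + 31.6*4*3600 = 2.1823e+06 m^3


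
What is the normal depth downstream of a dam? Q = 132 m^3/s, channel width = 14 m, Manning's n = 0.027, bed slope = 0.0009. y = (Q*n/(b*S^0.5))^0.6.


y = (132 * 0.027 / (14 * 0.0009^0.5))^0.6 = 3.6076 m


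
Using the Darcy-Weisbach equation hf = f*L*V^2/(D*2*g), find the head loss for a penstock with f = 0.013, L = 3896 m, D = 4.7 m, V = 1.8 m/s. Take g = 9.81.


hf = 0.013 * 3896 * 1.8^2 / (4.7 * 2 * 9.81) = 1.7796 m


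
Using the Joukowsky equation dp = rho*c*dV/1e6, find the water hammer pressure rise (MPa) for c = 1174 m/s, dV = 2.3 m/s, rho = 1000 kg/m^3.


dp = 1000 * 1174 * 2.3 / 1e6 = 2.7002 MPa


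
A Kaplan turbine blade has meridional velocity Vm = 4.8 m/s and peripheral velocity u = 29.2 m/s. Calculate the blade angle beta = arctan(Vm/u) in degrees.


beta = arctan(4.8 / 29.2) = 9.3350 degrees


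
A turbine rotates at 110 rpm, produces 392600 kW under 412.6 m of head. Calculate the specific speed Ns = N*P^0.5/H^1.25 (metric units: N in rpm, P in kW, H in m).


Ns = 110 * 392600^0.5 / 412.6^1.25 = 37.0643


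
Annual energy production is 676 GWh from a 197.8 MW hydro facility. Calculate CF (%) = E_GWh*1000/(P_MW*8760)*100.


CF = 676 * 1000 / (197.8 * 8760) * 100 = 39.0136 %


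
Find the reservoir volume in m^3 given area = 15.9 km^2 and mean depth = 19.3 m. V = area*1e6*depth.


V = 15.9 * 1e6 * 19.3 = 3.0687e+08 m^3


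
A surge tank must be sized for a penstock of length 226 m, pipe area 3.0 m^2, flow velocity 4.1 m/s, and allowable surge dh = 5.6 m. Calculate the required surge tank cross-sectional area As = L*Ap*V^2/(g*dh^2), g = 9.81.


As = 226 * 3.0 * 4.1^2 / (9.81 * 5.6^2) = 37.0469 m^2


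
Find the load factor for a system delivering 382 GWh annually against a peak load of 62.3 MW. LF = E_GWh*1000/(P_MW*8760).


LF = 382 * 1000 / (62.3 * 8760) = 0.7000


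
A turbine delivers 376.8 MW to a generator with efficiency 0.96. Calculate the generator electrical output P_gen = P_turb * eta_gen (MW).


P_gen = 376.8 * 0.96 = 361.7280 MW


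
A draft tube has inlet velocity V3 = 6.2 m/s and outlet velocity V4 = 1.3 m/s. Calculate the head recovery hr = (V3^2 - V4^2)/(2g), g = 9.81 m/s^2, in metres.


hr = (6.2^2 - 1.3^2) / (2*9.81) = 1.8731 m


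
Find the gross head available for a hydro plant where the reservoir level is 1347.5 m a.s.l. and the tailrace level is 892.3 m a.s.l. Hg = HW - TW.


Hg = 1347.5 - 892.3 = 455.2000 m


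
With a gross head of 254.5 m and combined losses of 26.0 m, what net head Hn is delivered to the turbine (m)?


Hn = 254.5 - 26.0 = 228.5000 m


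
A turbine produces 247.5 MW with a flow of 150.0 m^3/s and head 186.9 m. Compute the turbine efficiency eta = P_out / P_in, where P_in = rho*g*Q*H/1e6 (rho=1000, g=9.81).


P_in = 1000 * 9.81 * 150.0 * 186.9 / 1e6 = 275.0233 MW
eta = 247.5 / 275.0233 = 0.8999


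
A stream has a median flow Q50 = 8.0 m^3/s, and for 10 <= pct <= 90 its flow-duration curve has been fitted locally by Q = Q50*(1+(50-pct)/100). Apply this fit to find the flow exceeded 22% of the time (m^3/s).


Q = 8.0 * (1 + (50 - 22)/100) = 10.2400 m^3/s


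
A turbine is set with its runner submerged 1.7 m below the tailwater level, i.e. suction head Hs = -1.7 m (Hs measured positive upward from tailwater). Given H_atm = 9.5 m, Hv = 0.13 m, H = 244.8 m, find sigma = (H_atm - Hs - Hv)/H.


sigma = (9.5 - (-1.7) - 0.13) / 244.8 = 0.0452


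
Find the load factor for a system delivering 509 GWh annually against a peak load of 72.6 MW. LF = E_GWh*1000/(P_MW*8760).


LF = 509 * 1000 / (72.6 * 8760) = 0.8003


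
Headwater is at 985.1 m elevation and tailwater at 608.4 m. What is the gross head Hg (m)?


Hg = 985.1 - 608.4 = 376.7000 m


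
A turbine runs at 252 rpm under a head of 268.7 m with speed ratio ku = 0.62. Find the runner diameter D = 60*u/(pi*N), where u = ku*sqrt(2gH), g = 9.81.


u = 0.62 * sqrt(2*9.81*268.7) = 45.0168 m/s
D = 60 * 45.0168 / (pi * 252) = 3.4117 m


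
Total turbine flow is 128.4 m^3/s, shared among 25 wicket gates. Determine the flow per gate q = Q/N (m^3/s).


q = 128.4 / 25 = 5.1360 m^3/s


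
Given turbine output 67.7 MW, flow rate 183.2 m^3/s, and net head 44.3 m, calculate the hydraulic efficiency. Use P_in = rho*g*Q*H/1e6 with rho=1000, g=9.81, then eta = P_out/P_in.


P_in = 1000 * 9.81 * 183.2 * 44.3 / 1e6 = 79.6156 MW
eta = 67.7 / 79.6156 = 0.8503


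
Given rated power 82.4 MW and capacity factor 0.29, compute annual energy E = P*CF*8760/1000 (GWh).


E = 82.4 * 0.29 * 8760 / 1000 = 209.3290 GWh


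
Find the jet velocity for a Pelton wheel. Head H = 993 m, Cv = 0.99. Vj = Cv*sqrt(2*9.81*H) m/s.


Vj = 0.99 * sqrt(2*9.81*993) = 138.1845 m/s


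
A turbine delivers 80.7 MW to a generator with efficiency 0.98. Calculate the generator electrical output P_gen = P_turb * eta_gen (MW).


P_gen = 80.7 * 0.98 = 79.0860 MW


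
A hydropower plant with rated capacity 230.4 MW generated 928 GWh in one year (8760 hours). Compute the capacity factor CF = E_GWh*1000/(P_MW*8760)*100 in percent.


CF = 928 * 1000 / (230.4 * 8760) * 100 = 45.9792 %


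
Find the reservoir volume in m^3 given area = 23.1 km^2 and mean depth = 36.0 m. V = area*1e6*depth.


V = 23.1 * 1e6 * 36.0 = 8.3160e+08 m^3


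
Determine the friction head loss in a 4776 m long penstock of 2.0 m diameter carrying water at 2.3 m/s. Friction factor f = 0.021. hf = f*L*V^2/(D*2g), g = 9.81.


hf = 0.021 * 4776 * 2.3^2 / (2.0 * 2 * 9.81) = 13.5210 m


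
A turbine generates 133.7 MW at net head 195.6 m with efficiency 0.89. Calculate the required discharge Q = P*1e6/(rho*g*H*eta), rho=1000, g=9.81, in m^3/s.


Q = 133.7 * 1e6 / (1000 * 9.81 * 195.6 * 0.89) = 78.2895 m^3/s


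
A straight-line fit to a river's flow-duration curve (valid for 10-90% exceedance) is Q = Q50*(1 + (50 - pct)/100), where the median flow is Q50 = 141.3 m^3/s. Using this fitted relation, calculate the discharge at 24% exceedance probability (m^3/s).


Q = 141.3 * (1 + (50 - 24)/100) = 178.0380 m^3/s


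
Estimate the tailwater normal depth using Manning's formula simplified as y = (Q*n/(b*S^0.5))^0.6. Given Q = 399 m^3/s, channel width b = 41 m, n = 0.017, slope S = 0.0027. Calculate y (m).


y = (399 * 0.017 / (41 * 0.0027^0.5))^0.6 = 2.0034 m


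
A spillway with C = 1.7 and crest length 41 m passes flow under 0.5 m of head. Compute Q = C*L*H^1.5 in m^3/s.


Q = 1.7 * 41 * 0.5^1.5 = 24.6427 m^3/s


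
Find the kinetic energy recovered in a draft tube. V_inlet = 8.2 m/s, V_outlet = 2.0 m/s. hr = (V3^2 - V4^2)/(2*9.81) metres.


hr = (8.2^2 - 2.0^2) / (2*9.81) = 3.2232 m


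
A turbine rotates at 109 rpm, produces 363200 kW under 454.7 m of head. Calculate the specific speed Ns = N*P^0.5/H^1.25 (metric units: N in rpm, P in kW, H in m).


Ns = 109 * 363200^0.5 / 454.7^1.25 = 31.2855


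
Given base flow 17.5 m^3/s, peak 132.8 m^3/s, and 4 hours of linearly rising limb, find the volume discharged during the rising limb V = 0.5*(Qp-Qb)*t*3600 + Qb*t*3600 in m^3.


V = 0.5*(132.8 - 17.5)*4*3600 + 17.5*4*3600 = 1.0822e+06 m^3


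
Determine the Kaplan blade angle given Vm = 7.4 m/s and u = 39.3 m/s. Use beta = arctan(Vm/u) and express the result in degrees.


beta = arctan(7.4 / 39.3) = 10.6637 degrees


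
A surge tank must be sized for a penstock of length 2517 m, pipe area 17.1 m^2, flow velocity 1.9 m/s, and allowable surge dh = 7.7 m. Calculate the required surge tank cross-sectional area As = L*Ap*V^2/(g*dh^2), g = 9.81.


As = 2517 * 17.1 * 1.9^2 / (9.81 * 7.7^2) = 267.1382 m^2


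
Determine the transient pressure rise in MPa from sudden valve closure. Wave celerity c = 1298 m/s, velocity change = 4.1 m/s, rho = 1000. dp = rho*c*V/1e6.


dp = 1000 * 1298 * 4.1 / 1e6 = 5.3218 MPa


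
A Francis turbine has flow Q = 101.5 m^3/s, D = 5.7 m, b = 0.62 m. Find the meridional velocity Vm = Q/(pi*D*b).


Vm = 101.5 / (pi * 5.7 * 0.62) = 9.1422 m/s


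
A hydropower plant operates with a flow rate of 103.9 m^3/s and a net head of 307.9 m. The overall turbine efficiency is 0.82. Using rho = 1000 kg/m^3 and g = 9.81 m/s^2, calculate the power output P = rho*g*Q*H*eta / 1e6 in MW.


P = 1000 * 9.81 * 103.9 * 307.9 * 0.82 / 1e6 = 257.3405 MW


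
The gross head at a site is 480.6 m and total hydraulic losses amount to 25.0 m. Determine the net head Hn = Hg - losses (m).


Hn = 480.6 - 25.0 = 455.6000 m


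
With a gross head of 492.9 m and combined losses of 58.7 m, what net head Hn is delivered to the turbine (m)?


Hn = 492.9 - 58.7 = 434.2000 m


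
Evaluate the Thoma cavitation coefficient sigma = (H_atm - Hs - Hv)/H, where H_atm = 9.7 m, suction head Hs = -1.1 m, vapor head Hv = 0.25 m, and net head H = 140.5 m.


sigma = (9.7 - (-1.1) - 0.25) / 140.5 = 0.0751


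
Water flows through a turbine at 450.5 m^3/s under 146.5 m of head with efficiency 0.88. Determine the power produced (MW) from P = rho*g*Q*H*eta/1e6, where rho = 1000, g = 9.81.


P = 1000 * 9.81 * 450.5 * 146.5 * 0.88 / 1e6 = 569.7497 MW


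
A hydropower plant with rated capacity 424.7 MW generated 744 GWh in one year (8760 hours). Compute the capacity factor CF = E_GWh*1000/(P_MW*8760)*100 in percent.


CF = 744 * 1000 / (424.7 * 8760) * 100 = 19.9980 %


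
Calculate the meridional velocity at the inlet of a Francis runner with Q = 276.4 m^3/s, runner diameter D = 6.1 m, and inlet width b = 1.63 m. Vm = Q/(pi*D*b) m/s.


Vm = 276.4 / (pi * 6.1 * 1.63) = 8.8485 m/s


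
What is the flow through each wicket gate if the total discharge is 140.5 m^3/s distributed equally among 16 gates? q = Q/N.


q = 140.5 / 16 = 8.7812 m^3/s


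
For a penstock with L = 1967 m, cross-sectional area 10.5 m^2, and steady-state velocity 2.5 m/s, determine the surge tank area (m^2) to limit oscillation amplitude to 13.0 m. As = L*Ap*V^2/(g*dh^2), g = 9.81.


As = 1967 * 10.5 * 2.5^2 / (9.81 * 13.0^2) = 77.8606 m^2


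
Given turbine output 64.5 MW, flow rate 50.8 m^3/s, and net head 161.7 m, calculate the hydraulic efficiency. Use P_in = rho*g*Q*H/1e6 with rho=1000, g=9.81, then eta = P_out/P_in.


P_in = 1000 * 9.81 * 50.8 * 161.7 / 1e6 = 80.5829 MW
eta = 64.5 / 80.5829 = 0.8004


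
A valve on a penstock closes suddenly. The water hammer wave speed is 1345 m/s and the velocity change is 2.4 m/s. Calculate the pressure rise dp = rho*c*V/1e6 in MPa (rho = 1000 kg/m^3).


dp = 1000 * 1345 * 2.4 / 1e6 = 3.2280 MPa


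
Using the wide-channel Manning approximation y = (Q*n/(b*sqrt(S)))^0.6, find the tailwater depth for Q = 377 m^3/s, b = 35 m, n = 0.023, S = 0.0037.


y = (377 * 0.023 / (35 * 0.0037^0.5))^0.6 = 2.3224 m


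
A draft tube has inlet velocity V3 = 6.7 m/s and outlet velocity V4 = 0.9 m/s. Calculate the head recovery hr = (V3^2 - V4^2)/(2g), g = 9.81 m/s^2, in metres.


hr = (6.7^2 - 0.9^2) / (2*9.81) = 2.2467 m


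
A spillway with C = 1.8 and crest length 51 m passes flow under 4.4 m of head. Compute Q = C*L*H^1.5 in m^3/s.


Q = 1.8 * 51 * 4.4^1.5 = 847.2697 m^3/s


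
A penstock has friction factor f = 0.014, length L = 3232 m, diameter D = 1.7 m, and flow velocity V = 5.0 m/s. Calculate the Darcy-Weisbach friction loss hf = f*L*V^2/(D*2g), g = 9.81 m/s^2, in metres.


hf = 0.014 * 3232 * 5.0^2 / (1.7 * 2 * 9.81) = 33.9150 m


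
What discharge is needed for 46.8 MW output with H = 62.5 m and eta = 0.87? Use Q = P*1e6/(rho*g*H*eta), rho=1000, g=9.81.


Q = 46.8 * 1e6 / (1000 * 9.81 * 62.5 * 0.87) = 87.7359 m^3/s


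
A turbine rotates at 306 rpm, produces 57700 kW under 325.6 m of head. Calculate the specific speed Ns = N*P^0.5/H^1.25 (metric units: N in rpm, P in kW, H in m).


Ns = 306 * 57700^0.5 / 325.6^1.25 = 53.1440


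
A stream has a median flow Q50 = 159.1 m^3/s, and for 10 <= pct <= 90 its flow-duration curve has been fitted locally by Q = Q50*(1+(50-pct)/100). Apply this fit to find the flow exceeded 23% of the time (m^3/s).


Q = 159.1 * (1 + (50 - 23)/100) = 202.0570 m^3/s


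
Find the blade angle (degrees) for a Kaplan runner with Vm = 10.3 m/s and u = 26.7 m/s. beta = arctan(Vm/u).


beta = arctan(10.3 / 26.7) = 21.0950 degrees


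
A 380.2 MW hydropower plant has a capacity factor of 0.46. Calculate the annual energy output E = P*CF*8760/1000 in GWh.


E = 380.2 * 0.46 * 8760 / 1000 = 1532.0539 GWh


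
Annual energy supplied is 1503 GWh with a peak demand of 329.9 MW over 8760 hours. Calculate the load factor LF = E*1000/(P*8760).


LF = 1503 * 1000 / (329.9 * 8760) = 0.5201


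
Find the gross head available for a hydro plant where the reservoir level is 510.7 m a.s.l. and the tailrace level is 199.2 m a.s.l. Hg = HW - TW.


Hg = 510.7 - 199.2 = 311.5000 m


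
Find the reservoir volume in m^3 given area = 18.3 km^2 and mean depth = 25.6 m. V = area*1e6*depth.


V = 18.3 * 1e6 * 25.6 = 4.6848e+08 m^3


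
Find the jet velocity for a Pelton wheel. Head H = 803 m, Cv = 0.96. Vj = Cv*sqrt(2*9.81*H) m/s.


Vj = 0.96 * sqrt(2*9.81*803) = 120.4976 m/s


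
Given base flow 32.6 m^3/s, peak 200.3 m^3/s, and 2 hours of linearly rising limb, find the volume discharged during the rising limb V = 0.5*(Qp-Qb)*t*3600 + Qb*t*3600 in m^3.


V = 0.5*(200.3 - 32.6)*2*3600 + 32.6*2*3600 = 838440.0000 m^3


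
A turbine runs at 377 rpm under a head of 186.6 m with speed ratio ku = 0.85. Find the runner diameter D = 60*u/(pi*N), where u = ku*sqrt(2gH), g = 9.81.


u = 0.85 * sqrt(2*9.81*186.6) = 51.4309 m/s
D = 60 * 51.4309 / (pi * 377) = 2.6055 m


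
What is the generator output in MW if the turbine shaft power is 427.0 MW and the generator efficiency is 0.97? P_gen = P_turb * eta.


P_gen = 427.0 * 0.97 = 414.1900 MW


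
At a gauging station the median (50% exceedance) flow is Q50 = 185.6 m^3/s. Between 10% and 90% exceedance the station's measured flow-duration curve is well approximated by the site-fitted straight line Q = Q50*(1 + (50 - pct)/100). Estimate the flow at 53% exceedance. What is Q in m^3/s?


Q = 185.6 * (1 + (50 - 53)/100) = 180.0320 m^3/s


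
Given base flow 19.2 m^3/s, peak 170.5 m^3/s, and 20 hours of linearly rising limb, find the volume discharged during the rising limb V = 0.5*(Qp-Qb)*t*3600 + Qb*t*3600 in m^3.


V = 0.5*(170.5 - 19.2)*20*3600 + 19.2*20*3600 = 6.8292e+06 m^3


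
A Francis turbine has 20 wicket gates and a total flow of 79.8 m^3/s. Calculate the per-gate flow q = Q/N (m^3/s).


q = 79.8 / 20 = 3.9900 m^3/s


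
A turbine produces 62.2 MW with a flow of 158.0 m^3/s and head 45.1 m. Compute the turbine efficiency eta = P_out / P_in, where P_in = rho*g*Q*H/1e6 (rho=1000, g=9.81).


P_in = 1000 * 9.81 * 158.0 * 45.1 / 1e6 = 69.9041 MW
eta = 62.2 / 69.9041 = 0.8898


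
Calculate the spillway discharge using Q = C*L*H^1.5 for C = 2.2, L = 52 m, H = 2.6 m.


Q = 2.2 * 52 * 2.6^1.5 = 479.6076 m^3/s


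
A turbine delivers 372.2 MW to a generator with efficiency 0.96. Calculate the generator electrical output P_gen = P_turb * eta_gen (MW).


P_gen = 372.2 * 0.96 = 357.3120 MW


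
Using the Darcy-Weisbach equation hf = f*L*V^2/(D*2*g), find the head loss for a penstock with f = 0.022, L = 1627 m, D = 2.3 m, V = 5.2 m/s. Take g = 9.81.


hf = 0.022 * 1627 * 5.2^2 / (2.3 * 2 * 9.81) = 21.4482 m


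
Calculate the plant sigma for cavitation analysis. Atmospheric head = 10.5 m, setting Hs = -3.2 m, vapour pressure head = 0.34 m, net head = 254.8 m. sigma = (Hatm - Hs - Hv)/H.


sigma = (10.5 - (-3.2) - 0.34) / 254.8 = 0.0524


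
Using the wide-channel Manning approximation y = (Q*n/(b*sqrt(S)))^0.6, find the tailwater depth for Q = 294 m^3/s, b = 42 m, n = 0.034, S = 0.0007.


y = (294 * 0.034 / (42 * 0.0007^0.5))^0.6 = 3.7361 m


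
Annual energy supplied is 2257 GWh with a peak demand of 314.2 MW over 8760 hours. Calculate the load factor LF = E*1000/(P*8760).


LF = 2257 * 1000 / (314.2 * 8760) = 0.8200


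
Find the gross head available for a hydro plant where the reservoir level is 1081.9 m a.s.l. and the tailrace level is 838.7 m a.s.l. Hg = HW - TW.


Hg = 1081.9 - 838.7 = 243.2000 m


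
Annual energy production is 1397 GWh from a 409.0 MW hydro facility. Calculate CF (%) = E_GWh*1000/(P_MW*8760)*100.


CF = 1397 * 1000 / (409.0 * 8760) * 100 = 38.9914 %


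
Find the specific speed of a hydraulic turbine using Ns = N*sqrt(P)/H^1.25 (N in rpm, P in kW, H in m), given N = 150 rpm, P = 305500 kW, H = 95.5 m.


Ns = 150 * 305500^0.5 / 95.5^1.25 = 277.7107


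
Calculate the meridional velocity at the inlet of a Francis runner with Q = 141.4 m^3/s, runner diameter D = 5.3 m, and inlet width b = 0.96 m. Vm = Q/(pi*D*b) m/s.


Vm = 141.4 / (pi * 5.3 * 0.96) = 8.8461 m/s


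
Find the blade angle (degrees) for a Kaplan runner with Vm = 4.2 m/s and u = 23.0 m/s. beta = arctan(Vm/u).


beta = arctan(4.2 / 23.0) = 10.3487 degrees


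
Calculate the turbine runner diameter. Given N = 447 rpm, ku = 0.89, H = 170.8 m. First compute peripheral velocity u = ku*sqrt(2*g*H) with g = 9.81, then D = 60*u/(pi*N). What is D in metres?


u = 0.89 * sqrt(2*9.81*170.8) = 51.5209 m/s
D = 60 * 51.5209 / (pi * 447) = 2.2013 m


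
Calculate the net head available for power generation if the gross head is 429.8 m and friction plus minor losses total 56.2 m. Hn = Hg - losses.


Hn = 429.8 - 56.2 = 373.6000 m


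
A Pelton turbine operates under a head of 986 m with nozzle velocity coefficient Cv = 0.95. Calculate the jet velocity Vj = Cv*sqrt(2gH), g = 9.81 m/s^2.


Vj = 0.95 * sqrt(2*9.81*986) = 132.1331 m/s


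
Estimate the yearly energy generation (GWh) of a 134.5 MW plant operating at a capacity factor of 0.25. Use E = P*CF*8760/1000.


E = 134.5 * 0.25 * 8760 / 1000 = 294.5550 GWh


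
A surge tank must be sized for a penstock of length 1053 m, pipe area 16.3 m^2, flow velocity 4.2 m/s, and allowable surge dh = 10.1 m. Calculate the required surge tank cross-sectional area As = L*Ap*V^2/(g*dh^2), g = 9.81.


As = 1053 * 16.3 * 4.2^2 / (9.81 * 10.1^2) = 302.5539 m^2


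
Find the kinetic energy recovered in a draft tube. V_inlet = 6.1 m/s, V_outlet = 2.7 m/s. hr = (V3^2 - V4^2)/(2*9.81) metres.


hr = (6.1^2 - 2.7^2) / (2*9.81) = 1.5250 m


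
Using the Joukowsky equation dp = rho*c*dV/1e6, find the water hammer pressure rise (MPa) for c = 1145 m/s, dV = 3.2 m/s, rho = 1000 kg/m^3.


dp = 1000 * 1145 * 3.2 / 1e6 = 3.6640 MPa


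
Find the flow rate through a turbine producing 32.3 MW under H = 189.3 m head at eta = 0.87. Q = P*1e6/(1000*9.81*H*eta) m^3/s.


Q = 32.3 * 1e6 / (1000 * 9.81 * 189.3 * 0.87) = 19.9923 m^3/s


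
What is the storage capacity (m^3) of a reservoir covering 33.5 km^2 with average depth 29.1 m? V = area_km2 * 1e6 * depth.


V = 33.5 * 1e6 * 29.1 = 9.7485e+08 m^3


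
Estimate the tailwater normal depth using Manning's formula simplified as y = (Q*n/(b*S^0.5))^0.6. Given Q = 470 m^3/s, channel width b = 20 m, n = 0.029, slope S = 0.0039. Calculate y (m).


y = (470 * 0.029 / (20 * 0.0039^0.5))^0.6 = 4.1953 m
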